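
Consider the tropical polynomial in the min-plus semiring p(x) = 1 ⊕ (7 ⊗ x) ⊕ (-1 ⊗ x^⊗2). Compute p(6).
p(6) = 1

A tropical monomial a ⊗ x^⊗i evaluates to a + i · x. Evaluating each term at x = 6:
  Term 0 contributes 1 + 0 · 6 = 1
  Term 1 contributes 7 + 1 · 6 = 13
  Term 2 contributes -1 + 2 · 6 = 11
p(6) = ⊕ of these = min[1, 13, 11] = 1.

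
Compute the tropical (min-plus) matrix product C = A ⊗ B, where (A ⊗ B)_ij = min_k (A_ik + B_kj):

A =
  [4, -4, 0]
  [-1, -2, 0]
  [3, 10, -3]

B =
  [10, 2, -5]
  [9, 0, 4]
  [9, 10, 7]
A ⊗ B =
  [5, -4, -1]
  [7, -2, -6]
  [6, 5, -2]

Apply the min-plus product entry-by-entry:
  C[0][0] = min over k of (A[0][0] + B[0][0] = 4 + 10 = 14, A[0][1] + B[1][0] = -4 + 9 = 5, A[0][2] + B[2][0] = 0 + 9 = 9) = 5 (attained at k = 1)
  C[0][1] = min over k of (A[0][0] + B[0][1] = 4 + 2 = 6, A[0][1] + B[1][1] = -4 + 0 = -4, A[0][2] + B[2][1] = 0 + 10 = 10) = -4 (attained at k = 1)
  C[0][2] = min over k of (A[0][0] + B[0][2] = 4 + -5 = -1, A[0][1] + B[1][2] = -4 + 4 = 0, A[0][2] + B[2][2] = 0 + 7 = 7) = -1 (attained at k = 0)
  C[1][0] = min over k of (A[1][0] + B[0][0] = -1 + 10 = 9, A[1][1] + B[1][0] = -2 + 9 = 7, A[1][2] + B[2][0] = 0 + 9 = 9) = 7 (attained at k = 1)
  C[1][1] = min over k of (A[1][0] + B[0][1] = -1 + 2 = 1, A[1][1] + B[1][1] = -2 + 0 = -2, A[1][2] + B[2][1] = 0 + 10 = 10) = -2 (attained at k = 1)
  C[1][2] = min over k of (A[1][0] + B[0][2] = -1 + -5 = -6, A[1][1] + B[1][2] = -2 + 4 = 2, A[1][2] + B[2][2] = 0 + 7 = 7) = -6 (attained at k = 0)
  C[2][0] = min over k of (A[2][0] + B[0][0] = 3 + 10 = 13, A[2][1] + B[1][0] = 10 + 9 = 19, A[2][2] + B[2][0] = -3 + 9 = 6) = 6 (attained at k = 2)
  C[2][1] = min over k of (A[2][0] + B[0][1] = 3 + 2 = 5, A[2][1] + B[1][1] = 10 + 0 = 10, A[2][2] + B[2][1] = -3 + 10 = 7) = 5 (attained at k = 0)
  C[2][2] = min over k of (A[2][0] + B[0][2] = 3 + -5 = -2, A[2][1] + B[1][2] = 10 + 4 = 14, A[2][2] + B[2][2] = -3 + 7 = 4) = -2 (attained at k = 0)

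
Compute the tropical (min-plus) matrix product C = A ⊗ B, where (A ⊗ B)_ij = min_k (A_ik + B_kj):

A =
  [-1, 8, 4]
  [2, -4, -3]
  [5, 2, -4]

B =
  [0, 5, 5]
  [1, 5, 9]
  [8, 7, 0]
A ⊗ B =
  [-1, 4, 4]
  [-3, 1, -3]
  [3, 3, -4]

Apply the min-plus product entry-by-entry:
  C[0][0] = min over k of (A[0][0] + B[0][0] = -1 + 0 = -1, A[0][1] + B[1][0] = 8 + 1 = 9, A[0][2] + B[2][0] = 4 + 8 = 12) = -1 (attained at k = 0)
  C[0][1] = min over k of (A[0][0] + B[0][1] = -1 + 5 = 4, A[0][1] + B[1][1] = 8 + 5 = 13, A[0][2] + B[2][1] = 4 + 7 = 11) = 4 (attained at k = 0)
  C[0][2] = min over k of (A[0][0] + B[0][2] = -1 + 5 = 4, A[0][1] + B[1][2] = 8 + 9 = 17, A[0][2] + B[2][2] = 4 + 0 = 4) = 4 (attained at k = 0)
  C[1][0] = min over k of (A[1][0] + B[0][0] = 2 + 0 = 2, A[1][1] + B[1][0] = -4 + 1 = -3, A[1][2] + B[2][0] = -3 + 8 = 5) = -3 (attained at k = 1)
  C[1][1] = min over k of (A[1][0] + B[0][1] = 2 + 5 = 7, A[1][1] + B[1][1] = -4 + 5 = 1, A[1][2] + B[2][1] = -3 + 7 = 4) = 1 (attained at k = 1)
  C[1][2] = min over k of (A[1][0] + B[0][2] = 2 + 5 = 7, A[1][1] + B[1][2] = -4 + 9 = 5, A[1][2] + B[2][2] = -3 + 0 = -3) = -3 (attained at k = 2)
  C[2][0] = min over k of (A[2][0] + B[0][0] = 5 + 0 = 5, A[2][1] + B[1][0] = 2 + 1 = 3, A[2][2] + B[2][0] = -4 + 8 = 4) = 3 (attained at k = 1)
  C[2][1] = min over k of (A[2][0] + B[0][1] = 5 + 5 = 10, A[2][1] + B[1][1] = 2 + 5 = 7, A[2][2] + B[2][1] = -4 + 7 = 3) = 3 (attained at k = 2)
  C[2][2] = min over k of (A[2][0] + B[0][2] = 5 + 5 = 10, A[2][1] + B[1][2] = 2 + 9 = 11, A[2][2] + B[2][2] = -4 + 0 = -4) = -4 (attained at k = 2)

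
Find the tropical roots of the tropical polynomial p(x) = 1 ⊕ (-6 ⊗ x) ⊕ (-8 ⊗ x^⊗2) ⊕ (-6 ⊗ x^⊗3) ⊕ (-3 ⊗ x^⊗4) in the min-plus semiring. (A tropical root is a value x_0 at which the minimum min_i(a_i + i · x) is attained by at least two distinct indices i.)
Roots: {-3, -2, 2, 7}

Each tropical root is a break point of the lower envelope of the lines y = a_i + i · x (there are 5 lines, with slopes 0, 1, ..., 4). Only the lines that attain the minimum somewhere contribute to roots; other lines are dominated. Here the surviving (envelope) indices are i = 4, i = 3, i = 2, i = 1, i = 0.
Intersections between consecutive envelope lines give the roots: for adjacent envelope indices i < j the intersection is x = (a_i − a_j) / (j − i). Reading off the sorted break points: {-3, -2, 2, 7}.
Verification: at each break x_0, at least two indices attain the minimum of min_i(a_i + i · x_0).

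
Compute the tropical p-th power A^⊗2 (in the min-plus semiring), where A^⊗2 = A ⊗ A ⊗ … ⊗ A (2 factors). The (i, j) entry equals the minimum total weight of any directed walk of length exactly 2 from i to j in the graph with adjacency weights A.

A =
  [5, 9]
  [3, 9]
A^⊗2 =
  [10, 14]
  [8, 12]

Each entry (A^⊗2)_ij equals the minimum over all length-2 walks i = v_0 → v_1 → … → v_2 = j of Σ_t A[v_t][v_{t+1}]. For example, for (i, j) = (0, 1) we minimise over 2 possible intermediate vertex sequences; the minimum is 14, attained along the walk 0 → 0 → 1.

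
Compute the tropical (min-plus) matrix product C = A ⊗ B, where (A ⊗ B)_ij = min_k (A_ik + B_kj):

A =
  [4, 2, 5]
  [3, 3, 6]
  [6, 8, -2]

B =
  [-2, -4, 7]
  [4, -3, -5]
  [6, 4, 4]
A ⊗ B =
  [2, -1, -3]
  [1, -1, -2]
  [4, 2, 2]

Apply the min-plus product entry-by-entry:
  C[0][0] = min over k of (A[0][0] + B[0][0] = 4 + -2 = 2, A[0][1] + B[1][0] = 2 + 4 = 6, A[0][2] + B[2][0] = 5 + 6 = 11) = 2 (attained at k = 0)
  C[0][1] = min over k of (A[0][0] + B[0][1] = 4 + -4 = 0, A[0][1] + B[1][1] = 2 + -3 = -1, A[0][2] + B[2][1] = 5 + 4 = 9) = -1 (attained at k = 1)
  C[0][2] = min over k of (A[0][0] + B[0][2] = 4 + 7 = 11, A[0][1] + B[1][2] = 2 + -5 = -3, A[0][2] + B[2][2] = 5 + 4 = 9) = -3 (attained at k = 1)
  C[1][0] = min over k of (A[1][0] + B[0][0] = 3 + -2 = 1, A[1][1] + B[1][0] = 3 + 4 = 7, A[1][2] + B[2][0] = 6 + 6 = 12) = 1 (attained at k = 0)
  C[1][1] = min over k of (A[1][0] + B[0][1] = 3 + -4 = -1, A[1][1] + B[1][1] = 3 + -3 = 0, A[1][2] + B[2][1] = 6 + 4 = 10) = -1 (attained at k = 0)
  C[1][2] = min over k of (A[1][0] + B[0][2] = 3 + 7 = 10, A[1][1] + B[1][2] = 3 + -5 = -2, A[1][2] + B[2][2] = 6 + 4 = 10) = -2 (attained at k = 1)
  C[2][0] = min over k of (A[2][0] + B[0][0] = 6 + -2 = 4, A[2][1] + B[1][0] = 8 + 4 = 12, A[2][2] + B[2][0] = -2 + 6 = 4) = 4 (attained at k = 0)
  C[2][1] = min over k of (A[2][0] + B[0][1] = 6 + -4 = 2, A[2][1] + B[1][1] = 8 + -3 = 5, A[2][2] + B[2][1] = -2 + 4 = 2) = 2 (attained at k = 0)
  C[2][2] = min over k of (A[2][0] + B[0][2] = 6 + 7 = 13, A[2][1] + B[1][2] = 8 + -5 = 3, A[2][2] + B[2][2] = -2 + 4 = 2) = 2 (attained at k = 2)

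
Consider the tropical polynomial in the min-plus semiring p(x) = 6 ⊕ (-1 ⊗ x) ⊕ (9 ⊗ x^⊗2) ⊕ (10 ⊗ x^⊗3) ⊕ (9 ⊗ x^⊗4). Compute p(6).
p(6) = 5

A tropical monomial a ⊗ x^⊗i evaluates to a + i · x. Evaluating each term at x = 6:
  Term 0 contributes 6 + 0 · 6 = 6
  Term 1 contributes -1 + 1 · 6 = 5
  Term 2 contributes 9 + 2 · 6 = 21
  Term 3 contributes 10 + 3 · 6 = 28
  Term 4 contributes 9 + 4 · 6 = 33
p(6) = ⊕ of these = min[6, 5, 21, 28, 33] = 5.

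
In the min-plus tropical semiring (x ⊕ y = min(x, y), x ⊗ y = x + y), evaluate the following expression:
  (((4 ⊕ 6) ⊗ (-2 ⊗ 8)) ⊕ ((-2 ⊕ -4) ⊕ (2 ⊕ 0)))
(((4 ⊕ 6) ⊗ (-2 ⊗ 8)) ⊕ ((-2 ⊕ -4) ⊕ (2 ⊕ 0))) = -4

Expand innermost to outermost. Recall ⊕ takes the minimum of its arguments and ⊗ takes their sum. Working out the expression (((4 ⊕ 6) ⊗ (-2 ⊗ 8)) ⊕ ((-2 ⊕ -4) ⊕ (2 ⊕ 0))) gives -4.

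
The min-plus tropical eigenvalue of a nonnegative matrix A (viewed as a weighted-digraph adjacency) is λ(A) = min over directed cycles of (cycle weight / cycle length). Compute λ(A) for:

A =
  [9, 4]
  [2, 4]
λ(A) = 3

Enumerate directed cycles and compute their means (weight / length). Sample:
  cycle 0 → 0: weight = 9, length = 1, mean = 9/1 ≈ 9.000
  cycle 1 → 1: weight = 4, length = 1, mean = 4/1 ≈ 4.000
  cycle 0 → 1 → 0: weight = 6, length = 2, mean = 6/2 ≈ 3.000
  cycle 1 → 0 → 1: weight = 6, length = 2, mean = 6/2 ≈ 3.000
Minimum mean = 3.000, attained e.g. along the cycle 0 → 1 → 0 with weight 6 and length 2. So λ(A) = 6/2 = 3.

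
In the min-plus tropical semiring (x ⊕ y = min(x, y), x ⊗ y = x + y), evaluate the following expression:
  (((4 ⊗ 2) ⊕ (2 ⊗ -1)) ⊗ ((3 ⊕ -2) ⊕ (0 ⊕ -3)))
(((4 ⊗ 2) ⊕ (2 ⊗ -1)) ⊗ ((3 ⊕ -2) ⊕ (0 ⊕ -3))) = -2

Expand innermost to outermost. Recall ⊕ takes the minimum of its arguments and ⊗ takes their sum. Working out the expression (((4 ⊗ 2) ⊕ (2 ⊗ -1)) ⊗ ((3 ⊕ -2) ⊕ (0 ⊕ -3))) gives -2.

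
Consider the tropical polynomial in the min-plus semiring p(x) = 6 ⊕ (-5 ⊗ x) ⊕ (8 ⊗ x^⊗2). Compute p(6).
p(6) = 1

A tropical monomial a ⊗ x^⊗i evaluates to a + i · x. Evaluating each term at x = 6:
  Term 0 contributes 6 + 0 · 6 = 6
  Term 1 contributes -5 + 1 · 6 = 1
  Term 2 contributes 8 + 2 · 6 = 20
p(6) = ⊕ of these = min[6, 1, 20] = 1.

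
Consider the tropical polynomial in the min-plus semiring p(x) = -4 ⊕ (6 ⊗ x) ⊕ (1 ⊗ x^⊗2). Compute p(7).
p(7) = -4

A tropical monomial a ⊗ x^⊗i evaluates to a + i · x. Evaluating each term at x = 7:
  Term 0 contributes -4 + 0 · 7 = -4
  Term 1 contributes 6 + 1 · 7 = 13
  Term 2 contributes 1 + 2 · 7 = 15
p(7) = ⊕ of these = min[-4, 13, 15] = -4.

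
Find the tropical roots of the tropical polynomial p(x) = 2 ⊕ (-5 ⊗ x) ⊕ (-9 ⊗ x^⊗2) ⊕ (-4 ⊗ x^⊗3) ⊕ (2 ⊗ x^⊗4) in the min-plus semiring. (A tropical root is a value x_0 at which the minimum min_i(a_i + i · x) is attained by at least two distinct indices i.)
Roots: {-6, -5, 4, 7}

Each tropical root is a break point of the lower envelope of the lines y = a_i + i · x (there are 5 lines, with slopes 0, 1, ..., 4). Only the lines that attain the minimum somewhere contribute to roots; other lines are dominated. Here the surviving (envelope) indices are i = 4, i = 3, i = 2, i = 1, i = 0.
Intersections between consecutive envelope lines give the roots: for adjacent envelope indices i < j the intersection is x = (a_i − a_j) / (j − i). Reading off the sorted break points: {-6, -5, 4, 7}.
Verification: at each break x_0, at least two indices attain the minimum of min_i(a_i + i · x_0).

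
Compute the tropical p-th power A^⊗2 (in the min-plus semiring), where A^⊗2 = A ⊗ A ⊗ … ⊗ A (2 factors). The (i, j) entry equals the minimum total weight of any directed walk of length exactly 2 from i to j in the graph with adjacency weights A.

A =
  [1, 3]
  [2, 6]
A^⊗2 =
  [2, 4]
  [3, 5]

Each entry (A^⊗2)_ij equals the minimum over all length-2 walks i = v_0 → v_1 → … → v_2 = j of Σ_t A[v_t][v_{t+1}]. For example, for (i, j) = (0, 1) we minimise over 2 possible intermediate vertex sequences; the minimum is 4, attained along the walk 0 → 0 → 1.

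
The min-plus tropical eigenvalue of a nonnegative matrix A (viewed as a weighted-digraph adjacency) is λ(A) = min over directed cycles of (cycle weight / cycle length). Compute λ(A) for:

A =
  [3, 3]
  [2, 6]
λ(A) = 5/2

Enumerate directed cycles and compute their means (weight / length). Sample:
  cycle 0 → 0: weight = 3, length = 1, mean = 3/1 ≈ 3.000
  cycle 1 → 1: weight = 6, length = 1, mean = 6/1 ≈ 6.000
  cycle 0 → 1 → 0: weight = 5, length = 2, mean = 5/2 ≈ 2.500
  cycle 1 → 0 → 1: weight = 5, length = 2, mean = 5/2 ≈ 2.500
Minimum mean = 2.500, attained e.g. along the cycle 0 → 1 → 0 with weight 5 and length 2. So λ(A) = 5/2 = 5/2.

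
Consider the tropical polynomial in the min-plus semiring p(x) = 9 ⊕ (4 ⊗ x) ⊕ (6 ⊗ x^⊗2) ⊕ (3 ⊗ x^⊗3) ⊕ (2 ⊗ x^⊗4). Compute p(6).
p(6) = 9

A tropical monomial a ⊗ x^⊗i evaluates to a + i · x. Evaluating each term at x = 6:
  Term 0 contributes 9 + 0 · 6 = 9
  Term 1 contributes 4 + 1 · 6 = 10
  Term 2 contributes 6 + 2 · 6 = 18
  Term 3 contributes 3 + 3 · 6 = 21
  Term 4 contributes 2 + 4 · 6 = 26
p(6) = ⊕ of these = min[9, 10, 18, 21, 26] = 9.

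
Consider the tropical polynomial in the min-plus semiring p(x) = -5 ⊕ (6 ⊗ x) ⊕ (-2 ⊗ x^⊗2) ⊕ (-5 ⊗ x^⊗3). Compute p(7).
p(7) = -5

A tropical monomial a ⊗ x^⊗i evaluates to a + i · x. Evaluating each term at x = 7:
  Term 0 contributes -5 + 0 · 7 = -5
  Term 1 contributes 6 + 1 · 7 = 13
  Term 2 contributes -2 + 2 · 7 = 12
  Term 3 contributes -5 + 3 · 7 = 16
p(7) = ⊕ of these = min[-5, 13, 12, 16] = -5.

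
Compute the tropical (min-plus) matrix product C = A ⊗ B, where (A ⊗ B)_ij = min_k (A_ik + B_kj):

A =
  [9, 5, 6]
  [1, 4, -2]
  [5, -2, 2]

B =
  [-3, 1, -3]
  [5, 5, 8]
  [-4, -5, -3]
A ⊗ B =
  [2, 1, 3]
  [-6, -7, -5]
  [-2, -3, -1]

Apply the min-plus product entry-by-entry:
  C[0][0] = min over k of (A[0][0] + B[0][0] = 9 + -3 = 6, A[0][1] + B[1][0] = 5 + 5 = 10, A[0][2] + B[2][0] = 6 + -4 = 2) = 2 (attained at k = 2)
  C[0][1] = min over k of (A[0][0] + B[0][1] = 9 + 1 = 10, A[0][1] + B[1][1] = 5 + 5 = 10, A[0][2] + B[2][1] = 6 + -5 = 1) = 1 (attained at k = 2)
  C[0][2] = min over k of (A[0][0] + B[0][2] = 9 + -3 = 6, A[0][1] + B[1][2] = 5 + 8 = 13, A[0][2] + B[2][2] = 6 + -3 = 3) = 3 (attained at k = 2)
  C[1][0] = min over k of (A[1][0] + B[0][0] = 1 + -3 = -2, A[1][1] + B[1][0] = 4 + 5 = 9, A[1][2] + B[2][0] = -2 + -4 = -6) = -6 (attained at k = 2)
  C[1][1] = min over k of (A[1][0] + B[0][1] = 1 + 1 = 2, A[1][1] + B[1][1] = 4 + 5 = 9, A[1][2] + B[2][1] = -2 + -5 = -7) = -7 (attained at k = 2)
  C[1][2] = min over k of (A[1][0] + B[0][2] = 1 + -3 = -2, A[1][1] + B[1][2] = 4 + 8 = 12, A[1][2] + B[2][2] = -2 + -3 = -5) = -5 (attained at k = 2)
  C[2][0] = min over k of (A[2][0] + B[0][0] = 5 + -3 = 2, A[2][1] + B[1][0] = -2 + 5 = 3, A[2][2] + B[2][0] = 2 + -4 = -2) = -2 (attained at k = 2)
  C[2][1] = min over k of (A[2][0] + B[0][1] = 5 + 1 = 6, A[2][1] + B[1][1] = -2 + 5 = 3, A[2][2] + B[2][1] = 2 + -5 = -3) = -3 (attained at k = 2)
  C[2][2] = min over k of (A[2][0] + B[0][2] = 5 + -3 = 2, A[2][1] + B[1][2] = -2 + 8 = 6, A[2][2] + B[2][2] = 2 + -3 = -1) = -1 (attained at k = 2)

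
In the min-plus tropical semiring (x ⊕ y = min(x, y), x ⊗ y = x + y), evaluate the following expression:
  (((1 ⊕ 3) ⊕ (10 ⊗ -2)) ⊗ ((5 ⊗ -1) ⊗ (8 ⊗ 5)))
(((1 ⊕ 3) ⊕ (10 ⊗ -2)) ⊗ ((5 ⊗ -1) ⊗ (8 ⊗ 5))) = 18

Expand innermost to outermost. Recall ⊕ takes the minimum of its arguments and ⊗ takes their sum. Working out the expression (((1 ⊕ 3) ⊕ (10 ⊗ -2)) ⊗ ((5 ⊗ -1) ⊗ (8 ⊗ 5))) gives 18.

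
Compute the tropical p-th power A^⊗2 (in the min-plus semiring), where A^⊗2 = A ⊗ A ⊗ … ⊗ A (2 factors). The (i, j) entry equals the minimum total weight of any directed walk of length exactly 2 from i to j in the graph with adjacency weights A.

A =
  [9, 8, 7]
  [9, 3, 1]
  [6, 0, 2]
A^⊗2 =
  [13, 7, 9]
  [7, 1, 3]
  [8, 2, 1]

Each entry (A^⊗2)_ij equals the minimum over all length-2 walks i = v_0 → v_1 → … → v_2 = j of Σ_t A[v_t][v_{t+1}]. For example, for (i, j) = (0, 2) we minimise over 3 possible intermediate vertex sequences; the minimum is 9, attained along the walk 0 → 1 → 2.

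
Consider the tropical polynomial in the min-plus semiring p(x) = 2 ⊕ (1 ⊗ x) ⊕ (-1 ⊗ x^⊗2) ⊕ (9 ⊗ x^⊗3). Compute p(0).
p(0) = -1

A tropical monomial a ⊗ x^⊗i evaluates to a + i · x. Evaluating each term at x = 0:
  Term 0 contributes 2 + 0 · 0 = 2
  Term 1 contributes 1 + 1 · 0 = 1
  Term 2 contributes -1 + 2 · 0 = -1
  Term 3 contributes 9 + 3 · 0 = 9
p(0) = ⊕ of these = min[2, 1, -1, 9] = -1.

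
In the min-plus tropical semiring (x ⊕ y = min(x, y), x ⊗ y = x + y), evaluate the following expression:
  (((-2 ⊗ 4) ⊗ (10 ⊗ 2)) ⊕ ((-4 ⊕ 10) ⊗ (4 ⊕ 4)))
(((-2 ⊗ 4) ⊗ (10 ⊗ 2)) ⊕ ((-4 ⊕ 10) ⊗ (4 ⊕ 4))) = 0

Expand innermost to outermost. Recall ⊕ takes the minimum of its arguments and ⊗ takes their sum. Working out the expression (((-2 ⊗ 4) ⊗ (10 ⊗ 2)) ⊕ ((-4 ⊕ 10) ⊗ (4 ⊕ 4))) gives 0.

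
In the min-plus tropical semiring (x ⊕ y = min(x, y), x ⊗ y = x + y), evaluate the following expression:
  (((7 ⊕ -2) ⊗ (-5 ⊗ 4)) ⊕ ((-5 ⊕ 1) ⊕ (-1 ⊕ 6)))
(((7 ⊕ -2) ⊗ (-5 ⊗ 4)) ⊕ ((-5 ⊕ 1) ⊕ (-1 ⊕ 6))) = -5

Expand innermost to outermost. Recall ⊕ takes the minimum of its arguments and ⊗ takes their sum. Working out the expression (((7 ⊕ -2) ⊗ (-5 ⊗ 4)) ⊕ ((-5 ⊕ 1) ⊕ (-1 ⊕ 6))) gives -5.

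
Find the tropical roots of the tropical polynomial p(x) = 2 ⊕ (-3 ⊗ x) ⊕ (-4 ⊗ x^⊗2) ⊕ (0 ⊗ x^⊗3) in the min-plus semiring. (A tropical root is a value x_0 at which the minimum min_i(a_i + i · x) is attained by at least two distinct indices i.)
Roots: {-4, 1, 5}

Each tropical root is a break point of the lower envelope of the lines y = a_i + i · x (there are 4 lines, with slopes 0, 1, ..., 3). Only the lines that attain the minimum somewhere contribute to roots; other lines are dominated. Here the surviving (envelope) indices are i = 3, i = 2, i = 1, i = 0.
Intersections between consecutive envelope lines give the roots: for adjacent envelope indices i < j the intersection is x = (a_i − a_j) / (j − i). Reading off the sorted break points: {-4, 1, 5}.
Verification: at each break x_0, at least two indices attain the minimum of min_i(a_i + i · x_0).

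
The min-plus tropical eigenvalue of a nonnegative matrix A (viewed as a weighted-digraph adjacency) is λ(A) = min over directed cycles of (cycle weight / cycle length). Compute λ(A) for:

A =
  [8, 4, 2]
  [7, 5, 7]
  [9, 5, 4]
λ(A) = 4

Enumerate directed cycles and compute their means (weight / length). Sample:
  cycle 0 → 0: weight = 8, length = 1, mean = 8/1 ≈ 8.000
  cycle 1 → 1: weight = 5, length = 1, mean = 5/1 ≈ 5.000
  cycle 2 → 2: weight = 4, length = 1, mean = 4/1 ≈ 4.000
  cycle 0 → 1 → 0: weight = 11, length = 2, mean = 11/2 ≈ 5.500
  cycle 0 → 2 → 0: weight = 11, length = 2, mean = 11/2 ≈ 5.500
  cycle 1 → 0 → 1: weight = 11, length = 2, mean = 11/2 ≈ 5.500
Minimum mean = 4.000, attained e.g. along the cycle 2 → 2 with weight 4 and length 1. So λ(A) = 4/1 = 4.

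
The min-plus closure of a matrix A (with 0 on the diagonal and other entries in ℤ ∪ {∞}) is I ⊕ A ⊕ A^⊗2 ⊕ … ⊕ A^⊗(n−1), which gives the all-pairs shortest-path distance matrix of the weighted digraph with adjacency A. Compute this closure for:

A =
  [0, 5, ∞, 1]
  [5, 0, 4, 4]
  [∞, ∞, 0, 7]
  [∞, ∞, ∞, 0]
Closure =
  [0, 5, 9, 1]
  [5, 0, 4, 4]
  [∞, ∞, 0, 7]
  [∞, ∞, ∞, 0]

This is the Floyd-Warshall all-pairs shortest-path computation. For each intermediate vertex k = 0, 1, …, 3, update dist[i][j] ← min(dist[i][j], dist[i][k] + dist[k][j]). The final matrix gives, for each (i, j), the minimum total weight of any directed path from i to j (possibly empty when i = j).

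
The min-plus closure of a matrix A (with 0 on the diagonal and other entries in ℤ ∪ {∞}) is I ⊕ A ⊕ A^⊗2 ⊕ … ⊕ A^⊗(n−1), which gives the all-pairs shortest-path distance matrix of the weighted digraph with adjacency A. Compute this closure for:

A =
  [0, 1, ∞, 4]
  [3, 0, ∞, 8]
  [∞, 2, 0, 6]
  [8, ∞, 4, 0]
Closure =
  [0, 1, 8, 4]
  [3, 0, 11, 7]
  [5, 2, 0, 6]
  [8, 6, 4, 0]

This is the Floyd-Warshall all-pairs shortest-path computation. For each intermediate vertex k = 0, 1, …, 3, update dist[i][j] ← min(dist[i][j], dist[i][k] + dist[k][j]). The final matrix gives, for each (i, j), the minimum total weight of any directed path from i to j (possibly empty when i = j).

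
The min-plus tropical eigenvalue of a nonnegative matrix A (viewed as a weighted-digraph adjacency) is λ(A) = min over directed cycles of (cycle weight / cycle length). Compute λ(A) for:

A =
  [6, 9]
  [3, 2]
λ(A) = 2

Enumerate directed cycles and compute their means (weight / length). Sample:
  cycle 0 → 0: weight = 6, length = 1, mean = 6/1 ≈ 6.000
  cycle 1 → 1: weight = 2, length = 1, mean = 2/1 ≈ 2.000
  cycle 0 → 1 → 0: weight = 12, length = 2, mean = 12/2 ≈ 6.000
  cycle 1 → 0 → 1: weight = 12, length = 2, mean = 12/2 ≈ 6.000
Minimum mean = 2.000, attained e.g. along the cycle 1 → 1 with weight 2 and length 1. So λ(A) = 2/1 = 2.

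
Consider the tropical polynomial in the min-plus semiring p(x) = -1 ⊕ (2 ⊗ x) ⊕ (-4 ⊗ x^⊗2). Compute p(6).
p(6) = -1

A tropical monomial a ⊗ x^⊗i evaluates to a + i · x. Evaluating each term at x = 6:
  Term 0 contributes -1 + 0 · 6 = -1
  Term 1 contributes 2 + 1 · 6 = 8
  Term 2 contributes -4 + 2 · 6 = 8
p(6) = ⊕ of these = min[-1, 8, 8] = -1.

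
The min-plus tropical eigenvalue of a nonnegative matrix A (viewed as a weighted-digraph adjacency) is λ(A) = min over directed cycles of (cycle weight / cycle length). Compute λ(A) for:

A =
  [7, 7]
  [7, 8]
λ(A) = 7

Enumerate directed cycles and compute their means (weight / length). Sample:
  cycle 0 → 0: weight = 7, length = 1, mean = 7/1 ≈ 7.000
  cycle 1 → 1: weight = 8, length = 1, mean = 8/1 ≈ 8.000
  cycle 0 → 1 → 0: weight = 14, length = 2, mean = 14/2 ≈ 7.000
  cycle 1 → 0 → 1: weight = 14, length = 2, mean = 14/2 ≈ 7.000
Minimum mean = 7.000, attained e.g. along the cycle 0 → 0 with weight 7 and length 1. So λ(A) = 7/1 = 7.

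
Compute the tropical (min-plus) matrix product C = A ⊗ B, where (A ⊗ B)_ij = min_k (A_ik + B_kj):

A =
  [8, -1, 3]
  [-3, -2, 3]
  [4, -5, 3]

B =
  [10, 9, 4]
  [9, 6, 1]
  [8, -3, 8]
A ⊗ B =
  [8, 0, 0]
  [7, 0, -1]
  [4, 0, -4]

Apply the min-plus product entry-by-entry:
  C[0][0] = min over k of (A[0][0] + B[0][0] = 8 + 10 = 18, A[0][1] + B[1][0] = -1 + 9 = 8, A[0][2] + B[2][0] = 3 + 8 = 11) = 8 (attained at k = 1)
  C[0][1] = min over k of (A[0][0] + B[0][1] = 8 + 9 = 17, A[0][1] + B[1][1] = -1 + 6 = 5, A[0][2] + B[2][1] = 3 + -3 = 0) = 0 (attained at k = 2)
  C[0][2] = min over k of (A[0][0] + B[0][2] = 8 + 4 = 12, A[0][1] + B[1][2] = -1 + 1 = 0, A[0][2] + B[2][2] = 3 + 8 = 11) = 0 (attained at k = 1)
  C[1][0] = min over k of (A[1][0] + B[0][0] = -3 + 10 = 7, A[1][1] + B[1][0] = -2 + 9 = 7, A[1][2] + B[2][0] = 3 + 8 = 11) = 7 (attained at k = 0)
  C[1][1] = min over k of (A[1][0] + B[0][1] = -3 + 9 = 6, A[1][1] + B[1][1] = -2 + 6 = 4, A[1][2] + B[2][1] = 3 + -3 = 0) = 0 (attained at k = 2)
  C[1][2] = min over k of (A[1][0] + B[0][2] = -3 + 4 = 1, A[1][1] + B[1][2] = -2 + 1 = -1, A[1][2] + B[2][2] = 3 + 8 = 11) = -1 (attained at k = 1)
  C[2][0] = min over k of (A[2][0] + B[0][0] = 4 + 10 = 14, A[2][1] + B[1][0] = -5 + 9 = 4, A[2][2] + B[2][0] = 3 + 8 = 11) = 4 (attained at k = 1)
  C[2][1] = min over k of (A[2][0] + B[0][1] = 4 + 9 = 13, A[2][1] + B[1][1] = -5 + 6 = 1, A[2][2] + B[2][1] = 3 + -3 = 0) = 0 (attained at k = 2)
  C[2][2] = min over k of (A[2][0] + B[0][2] = 4 + 4 = 8, A[2][1] + B[1][2] = -5 + 1 = -4, A[2][2] + B[2][2] = 3 + 8 = 11) = -4 (attained at k = 1)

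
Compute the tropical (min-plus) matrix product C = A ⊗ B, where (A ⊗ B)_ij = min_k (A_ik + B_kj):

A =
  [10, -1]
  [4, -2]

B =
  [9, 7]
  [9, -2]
A ⊗ B =
  [8, -3]
  [7, -4]

Apply the min-plus product entry-by-entry:
  C[0][0] = min over k of (A[0][0] + B[0][0] = 10 + 9 = 19, A[0][1] + B[1][0] = -1 + 9 = 8) = 8 (attained at k = 1)
  C[0][1] = min over k of (A[0][0] + B[0][1] = 10 + 7 = 17, A[0][1] + B[1][1] = -1 + -2 = -3) = -3 (attained at k = 1)
  C[1][0] = min over k of (A[1][0] + B[0][0] = 4 + 9 = 13, A[1][1] + B[1][0] = -2 + 9 = 7) = 7 (attained at k = 1)
  C[1][1] = min over k of (A[1][0] + B[0][1] = 4 + 7 = 11, A[1][1] + B[1][1] = -2 + -2 = -4) = -4 (attained at k = 1)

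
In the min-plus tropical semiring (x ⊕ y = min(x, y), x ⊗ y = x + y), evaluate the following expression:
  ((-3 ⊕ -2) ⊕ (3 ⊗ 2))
((-3 ⊕ -2) ⊕ (3 ⊗ 2)) = -3

Expand innermost to outermost. Recall ⊕ takes the minimum of its arguments and ⊗ takes their sum. Working out the expression ((-3 ⊕ -2) ⊕ (3 ⊗ 2)) gives -3.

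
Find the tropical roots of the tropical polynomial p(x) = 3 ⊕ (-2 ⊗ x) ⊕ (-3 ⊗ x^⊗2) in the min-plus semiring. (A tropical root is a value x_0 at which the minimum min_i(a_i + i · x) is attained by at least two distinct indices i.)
Roots: {1, 5}

Each tropical root is a break point of the lower envelope of the lines y = a_i + i · x (there are 3 lines, with slopes 0, 1, ..., 2). Only the lines that attain the minimum somewhere contribute to roots; other lines are dominated. Here the surviving (envelope) indices are i = 2, i = 1, i = 0.
Intersections between consecutive envelope lines give the roots: for adjacent envelope indices i < j the intersection is x = (a_i − a_j) / (j − i). Reading off the sorted break points: {1, 5}.
Verification: at each break x_0, at least two indices attain the minimum of min_i(a_i + i · x_0).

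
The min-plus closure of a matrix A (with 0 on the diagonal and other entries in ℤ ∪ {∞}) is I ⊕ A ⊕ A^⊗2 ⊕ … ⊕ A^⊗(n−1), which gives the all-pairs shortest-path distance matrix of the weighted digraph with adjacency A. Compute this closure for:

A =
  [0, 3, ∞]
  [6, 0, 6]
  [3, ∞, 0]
Closure =
  [0, 3, 9]
  [6, 0, 6]
  [3, 6, 0]

This is the Floyd-Warshall all-pairs shortest-path computation. For each intermediate vertex k = 0, 1, …, 2, update dist[i][j] ← min(dist[i][j], dist[i][k] + dist[k][j]). The final matrix gives, for each (i, j), the minimum total weight of any directed path from i to j (possibly empty when i = j).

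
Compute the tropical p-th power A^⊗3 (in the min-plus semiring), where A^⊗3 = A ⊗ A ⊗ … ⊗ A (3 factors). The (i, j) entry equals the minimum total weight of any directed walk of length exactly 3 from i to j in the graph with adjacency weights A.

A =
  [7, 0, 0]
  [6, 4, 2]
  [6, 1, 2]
A^⊗3 =
  [7, 3, 3]
  [9, 5, 5]
  [9, 4, 5]

Each entry (A^⊗3)_ij equals the minimum over all length-3 walks i = v_0 → v_1 → … → v_3 = j of Σ_t A[v_t][v_{t+1}]. For example, for (i, j) = (0, 2) we minimise over 9 possible intermediate vertex sequences; the minimum is 3, attained along the walk 0 → 2 → 1 → 2.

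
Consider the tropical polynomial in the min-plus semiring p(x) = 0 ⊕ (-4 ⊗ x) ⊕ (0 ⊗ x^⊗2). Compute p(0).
p(0) = -4

A tropical monomial a ⊗ x^⊗i evaluates to a + i · x. Evaluating each term at x = 0:
  Term 0 contributes 0 + 0 · 0 = 0
  Term 1 contributes -4 + 1 · 0 = -4
  Term 2 contributes 0 + 2 · 0 = 0
p(0) = ⊕ of these = min[0, -4, 0] = -4.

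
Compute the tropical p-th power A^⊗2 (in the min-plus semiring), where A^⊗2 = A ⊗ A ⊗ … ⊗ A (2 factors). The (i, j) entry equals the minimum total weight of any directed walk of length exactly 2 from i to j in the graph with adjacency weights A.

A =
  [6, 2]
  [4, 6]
A^⊗2 =
  [6, 8]
  [10, 6]

Each entry (A^⊗2)_ij equals the minimum over all length-2 walks i = v_0 → v_1 → … → v_2 = j of Σ_t A[v_t][v_{t+1}]. For example, for (i, j) = (0, 1) we minimise over 2 possible intermediate vertex sequences; the minimum is 8, attained along the walk 0 → 0 → 1.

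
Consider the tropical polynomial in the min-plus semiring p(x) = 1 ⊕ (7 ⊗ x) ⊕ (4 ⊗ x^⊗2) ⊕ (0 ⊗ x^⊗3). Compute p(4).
p(4) = 1

A tropical monomial a ⊗ x^⊗i evaluates to a + i · x. Evaluating each term at x = 4:
  Term 0 contributes 1 + 0 · 4 = 1
  Term 1 contributes 7 + 1 · 4 = 11
  Term 2 contributes 4 + 2 · 4 = 12
  Term 3 contributes 0 + 3 · 4 = 12
p(4) = ⊕ of these = min[1, 11, 12, 12] = 1.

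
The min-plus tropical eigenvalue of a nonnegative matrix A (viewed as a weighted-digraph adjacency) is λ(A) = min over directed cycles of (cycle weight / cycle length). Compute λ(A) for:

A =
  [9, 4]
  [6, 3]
λ(A) = 3

Enumerate directed cycles and compute their means (weight / length). Sample:
  cycle 0 → 0: weight = 9, length = 1, mean = 9/1 ≈ 9.000
  cycle 1 → 1: weight = 3, length = 1, mean = 3/1 ≈ 3.000
  cycle 0 → 1 → 0: weight = 10, length = 2, mean = 10/2 ≈ 5.000
  cycle 1 → 0 → 1: weight = 10, length = 2, mean = 10/2 ≈ 5.000
Minimum mean = 3.000, attained e.g. along the cycle 1 → 1 with weight 3 and length 1. So λ(A) = 3/1 = 3.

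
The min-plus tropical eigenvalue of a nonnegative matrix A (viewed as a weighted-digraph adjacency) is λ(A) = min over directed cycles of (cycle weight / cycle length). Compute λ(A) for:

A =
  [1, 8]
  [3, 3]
λ(A) = 1

Enumerate directed cycles and compute their means (weight / length). Sample:
  cycle 0 → 0: weight = 1, length = 1, mean = 1/1 ≈ 1.000
  cycle 1 → 1: weight = 3, length = 1, mean = 3/1 ≈ 3.000
  cycle 0 → 1 → 0: weight = 11, length = 2, mean = 11/2 ≈ 5.500
  cycle 1 → 0 → 1: weight = 11, length = 2, mean = 11/2 ≈ 5.500
Minimum mean = 1.000, attained e.g. along the cycle 0 → 0 with weight 1 and length 1. So λ(A) = 1/1 = 1.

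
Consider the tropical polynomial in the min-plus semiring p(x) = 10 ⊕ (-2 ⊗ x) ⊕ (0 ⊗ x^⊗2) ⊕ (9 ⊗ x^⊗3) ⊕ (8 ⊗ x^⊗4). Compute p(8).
p(8) = 6

A tropical monomial a ⊗ x^⊗i evaluates to a + i · x. Evaluating each term at x = 8:
  Term 0 contributes 10 + 0 · 8 = 10
  Term 1 contributes -2 + 1 · 8 = 6
  Term 2 contributes 0 + 2 · 8 = 16
  Term 3 contributes 9 + 3 · 8 = 33
  Term 4 contributes 8 + 4 · 8 = 40
p(8) = ⊕ of these = min[10, 6, 16, 33, 40] = 6.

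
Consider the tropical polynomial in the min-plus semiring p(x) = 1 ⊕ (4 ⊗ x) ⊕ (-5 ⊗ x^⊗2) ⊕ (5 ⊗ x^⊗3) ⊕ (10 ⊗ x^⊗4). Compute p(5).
p(5) = 1

A tropical monomial a ⊗ x^⊗i evaluates to a + i · x. Evaluating each term at x = 5:
  Term 0 contributes 1 + 0 · 5 = 1
  Term 1 contributes 4 + 1 · 5 = 9
  Term 2 contributes -5 + 2 · 5 = 5
  Term 3 contributes 5 + 3 · 5 = 20
  Term 4 contributes 10 + 4 · 5 = 30
p(5) = ⊕ of these = min[1, 9, 5, 20, 30] = 1.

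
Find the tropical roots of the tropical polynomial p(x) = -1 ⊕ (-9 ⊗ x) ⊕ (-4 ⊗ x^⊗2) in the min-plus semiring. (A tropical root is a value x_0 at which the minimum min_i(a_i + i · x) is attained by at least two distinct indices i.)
Roots: {-5, 8}

Each tropical root is a break point of the lower envelope of the lines y = a_i + i · x (there are 3 lines, with slopes 0, 1, ..., 2). Only the lines that attain the minimum somewhere contribute to roots; other lines are dominated. Here the surviving (envelope) indices are i = 2, i = 1, i = 0.
Intersections between consecutive envelope lines give the roots: for adjacent envelope indices i < j the intersection is x = (a_i − a_j) / (j − i). Reading off the sorted break points: {-5, 8}.
Verification: at each break x_0, at least two indices attain the minimum of min_i(a_i + i · x_0).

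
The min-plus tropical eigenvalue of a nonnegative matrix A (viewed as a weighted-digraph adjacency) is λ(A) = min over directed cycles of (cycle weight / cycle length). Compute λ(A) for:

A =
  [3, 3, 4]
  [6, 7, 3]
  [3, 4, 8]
λ(A) = 3

Enumerate directed cycles and compute their means (weight / length). Sample:
  cycle 0 → 0: weight = 3, length = 1, mean = 3/1 ≈ 3.000
  cycle 1 → 1: weight = 7, length = 1, mean = 7/1 ≈ 7.000
  cycle 2 → 2: weight = 8, length = 1, mean = 8/1 ≈ 8.000
  cycle 0 → 1 → 0: weight = 9, length = 2, mean = 9/2 ≈ 4.500
  cycle 0 → 2 → 0: weight = 7, length = 2, mean = 7/2 ≈ 3.500
  cycle 1 → 0 → 1: weight = 9, length = 2, mean = 9/2 ≈ 4.500
Minimum mean = 3.000, attained e.g. along the cycle 0 → 0 with weight 3 and length 1. So λ(A) = 3/1 = 3.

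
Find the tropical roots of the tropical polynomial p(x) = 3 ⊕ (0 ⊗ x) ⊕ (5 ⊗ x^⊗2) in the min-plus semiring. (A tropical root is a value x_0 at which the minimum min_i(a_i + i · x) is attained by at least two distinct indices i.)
Roots: {-5, 3}

Each tropical root is a break point of the lower envelope of the lines y = a_i + i · x (there are 3 lines, with slopes 0, 1, ..., 2). Only the lines that attain the minimum somewhere contribute to roots; other lines are dominated. Here the surviving (envelope) indices are i = 2, i = 1, i = 0.
Intersections between consecutive envelope lines give the roots: for adjacent envelope indices i < j the intersection is x = (a_i − a_j) / (j − i). Reading off the sorted break points: {-5, 3}.
Verification: at each break x_0, at least two indices attain the minimum of min_i(a_i + i · x_0).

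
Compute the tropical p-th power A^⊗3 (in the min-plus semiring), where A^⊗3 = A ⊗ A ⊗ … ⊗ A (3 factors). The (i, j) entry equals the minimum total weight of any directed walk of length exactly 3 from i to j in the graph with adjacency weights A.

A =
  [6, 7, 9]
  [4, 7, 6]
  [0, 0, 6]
A^⊗3 =
  [13, 13, 15]
  [10, 12, 12]
  [6, 6, 12]

Each entry (A^⊗3)_ij equals the minimum over all length-3 walks i = v_0 → v_1 → … → v_3 = j of Σ_t A[v_t][v_{t+1}]. For example, for (i, j) = (0, 2) we minimise over 9 possible intermediate vertex sequences; the minimum is 15, attained along the walk 0 → 2 → 1 → 2.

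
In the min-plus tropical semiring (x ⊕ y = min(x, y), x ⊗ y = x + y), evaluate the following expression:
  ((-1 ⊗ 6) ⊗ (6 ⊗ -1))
((-1 ⊗ 6) ⊗ (6 ⊗ -1)) = 10

Expand innermost to outermost. Recall ⊕ takes the minimum of its arguments and ⊗ takes their sum. Working out the expression ((-1 ⊗ 6) ⊗ (6 ⊗ -1)) gives 10.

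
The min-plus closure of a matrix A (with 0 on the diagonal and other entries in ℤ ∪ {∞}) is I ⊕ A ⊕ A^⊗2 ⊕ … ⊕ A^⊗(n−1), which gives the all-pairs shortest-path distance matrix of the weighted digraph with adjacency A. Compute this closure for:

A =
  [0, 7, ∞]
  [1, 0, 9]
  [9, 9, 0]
Closure =
  [0, 7, 16]
  [1, 0, 9]
  [9, 9, 0]

This is the Floyd-Warshall all-pairs shortest-path computation. For each intermediate vertex k = 0, 1, …, 2, update dist[i][j] ← min(dist[i][j], dist[i][k] + dist[k][j]). The final matrix gives, for each (i, j), the minimum total weight of any directed path from i to j (possibly empty when i = j).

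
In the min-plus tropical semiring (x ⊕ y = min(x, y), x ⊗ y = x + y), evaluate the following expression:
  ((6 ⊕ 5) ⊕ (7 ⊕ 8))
((6 ⊕ 5) ⊕ (7 ⊕ 8)) = 5

Expand innermost to outermost. Recall ⊕ takes the minimum of its arguments and ⊗ takes their sum. Working out the expression ((6 ⊕ 5) ⊕ (7 ⊕ 8)) gives 5.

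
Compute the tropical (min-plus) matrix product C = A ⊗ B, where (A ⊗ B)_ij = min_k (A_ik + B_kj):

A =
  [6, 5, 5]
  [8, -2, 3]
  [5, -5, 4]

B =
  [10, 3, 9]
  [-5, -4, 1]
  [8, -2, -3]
A ⊗ B =
  [0, 1, 2]
  [-7, -6, -1]
  [-10, -9, -4]

Apply the min-plus product entry-by-entry:
  C[0][0] = min over k of (A[0][0] + B[0][0] = 6 + 10 = 16, A[0][1] + B[1][0] = 5 + -5 = 0, A[0][2] + B[2][0] = 5 + 8 = 13) = 0 (attained at k = 1)
  C[0][1] = min over k of (A[0][0] + B[0][1] = 6 + 3 = 9, A[0][1] + B[1][1] = 5 + -4 = 1, A[0][2] + B[2][1] = 5 + -2 = 3) = 1 (attained at k = 1)
  C[0][2] = min over k of (A[0][0] + B[0][2] = 6 + 9 = 15, A[0][1] + B[1][2] = 5 + 1 = 6, A[0][2] + B[2][2] = 5 + -3 = 2) = 2 (attained at k = 2)
  C[1][0] = min over k of (A[1][0] + B[0][0] = 8 + 10 = 18, A[1][1] + B[1][0] = -2 + -5 = -7, A[1][2] + B[2][0] = 3 + 8 = 11) = -7 (attained at k = 1)
  C[1][1] = min over k of (A[1][0] + B[0][1] = 8 + 3 = 11, A[1][1] + B[1][1] = -2 + -4 = -6, A[1][2] + B[2][1] = 3 + -2 = 1) = -6 (attained at k = 1)
  C[1][2] = min over k of (A[1][0] + B[0][2] = 8 + 9 = 17, A[1][1] + B[1][2] = -2 + 1 = -1, A[1][2] + B[2][2] = 3 + -3 = 0) = -1 (attained at k = 1)
  C[2][0] = min over k of (A[2][0] + B[0][0] = 5 + 10 = 15, A[2][1] + B[1][0] = -5 + -5 = -10, A[2][2] + B[2][0] = 4 + 8 = 12) = -10 (attained at k = 1)
  C[2][1] = min over k of (A[2][0] + B[0][1] = 5 + 3 = 8, A[2][1] + B[1][1] = -5 + -4 = -9, A[2][2] + B[2][1] = 4 + -2 = 2) = -9 (attained at k = 1)
  C[2][2] = min over k of (A[2][0] + B[0][2] = 5 + 9 = 14, A[2][1] + B[1][2] = -5 + 1 = -4, A[2][2] + B[2][2] = 4 + -3 = 1) = -4 (attained at k = 1)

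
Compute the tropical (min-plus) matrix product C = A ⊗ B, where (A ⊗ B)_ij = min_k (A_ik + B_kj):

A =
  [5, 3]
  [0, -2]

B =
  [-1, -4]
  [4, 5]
A ⊗ B =
  [4, 1]
  [-1, -4]

Apply the min-plus product entry-by-entry:
  C[0][0] = min over k of (A[0][0] + B[0][0] = 5 + -1 = 4, A[0][1] + B[1][0] = 3 + 4 = 7) = 4 (attained at k = 0)
  C[0][1] = min over k of (A[0][0] + B[0][1] = 5 + -4 = 1, A[0][1] + B[1][1] = 3 + 5 = 8) = 1 (attained at k = 0)
  C[1][0] = min over k of (A[1][0] + B[0][0] = 0 + -1 = -1, A[1][1] + B[1][0] = -2 + 4 = 2) = -1 (attained at k = 0)
  C[1][1] = min over k of (A[1][0] + B[0][1] = 0 + -4 = -4, A[1][1] + B[1][1] = -2 + 5 = 3) = -4 (attained at k = 0)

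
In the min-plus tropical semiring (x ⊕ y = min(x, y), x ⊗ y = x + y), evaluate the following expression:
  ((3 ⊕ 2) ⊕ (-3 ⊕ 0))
((3 ⊕ 2) ⊕ (-3 ⊕ 0)) = -3

Expand innermost to outermost. Recall ⊕ takes the minimum of its arguments and ⊗ takes their sum. Working out the expression ((3 ⊕ 2) ⊕ (-3 ⊕ 0)) gives -3.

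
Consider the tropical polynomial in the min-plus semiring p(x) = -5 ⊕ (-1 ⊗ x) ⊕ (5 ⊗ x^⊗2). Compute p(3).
p(3) = -5

A tropical monomial a ⊗ x^⊗i evaluates to a + i · x. Evaluating each term at x = 3:
  Term 0 contributes -5 + 0 · 3 = -5
  Term 1 contributes -1 + 1 · 3 = 2
  Term 2 contributes 5 + 2 · 3 = 11
p(3) = ⊕ of these = min[-5, 2, 11] = -5.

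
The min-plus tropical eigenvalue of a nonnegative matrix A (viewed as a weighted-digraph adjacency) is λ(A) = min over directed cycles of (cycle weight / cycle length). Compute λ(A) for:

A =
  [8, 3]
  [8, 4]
λ(A) = 4

Enumerate directed cycles and compute their means (weight / length). Sample:
  cycle 0 → 0: weight = 8, length = 1, mean = 8/1 ≈ 8.000
  cycle 1 → 1: weight = 4, length = 1, mean = 4/1 ≈ 4.000
  cycle 0 → 1 → 0: weight = 11, length = 2, mean = 11/2 ≈ 5.500
  cycle 1 → 0 → 1: weight = 11, length = 2, mean = 11/2 ≈ 5.500
Minimum mean = 4.000, attained e.g. along the cycle 1 → 1 with weight 4 and length 1. So λ(A) = 4/1 = 4.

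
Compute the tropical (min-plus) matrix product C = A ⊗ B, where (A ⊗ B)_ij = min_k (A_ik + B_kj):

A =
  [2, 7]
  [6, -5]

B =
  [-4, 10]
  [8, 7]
A ⊗ B =
  [-2, 12]
  [2, 2]

Apply the min-plus product entry-by-entry:
  C[0][0] = min over k of (A[0][0] + B[0][0] = 2 + -4 = -2, A[0][1] + B[1][0] = 7 + 8 = 15) = -2 (attained at k = 0)
  C[0][1] = min over k of (A[0][0] + B[0][1] = 2 + 10 = 12, A[0][1] + B[1][1] = 7 + 7 = 14) = 12 (attained at k = 0)
  C[1][0] = min over k of (A[1][0] + B[0][0] = 6 + -4 = 2, A[1][1] + B[1][0] = -5 + 8 = 3) = 2 (attained at k = 0)
  C[1][1] = min over k of (A[1][0] + B[0][1] = 6 + 10 = 16, A[1][1] + B[1][1] = -5 + 7 = 2) = 2 (attained at k = 1)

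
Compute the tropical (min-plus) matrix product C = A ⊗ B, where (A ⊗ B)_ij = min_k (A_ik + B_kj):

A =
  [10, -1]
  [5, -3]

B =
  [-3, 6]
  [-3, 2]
A ⊗ B =
  [-4, 1]
  [-6, -1]

Apply the min-plus product entry-by-entry:
  C[0][0] = min over k of (A[0][0] + B[0][0] = 10 + -3 = 7, A[0][1] + B[1][0] = -1 + -3 = -4) = -4 (attained at k = 1)
  C[0][1] = min over k of (A[0][0] + B[0][1] = 10 + 6 = 16, A[0][1] + B[1][1] = -1 + 2 = 1) = 1 (attained at k = 1)
  C[1][0] = min over k of (A[1][0] + B[0][0] = 5 + -3 = 2, A[1][1] + B[1][0] = -3 + -3 = -6) = -6 (attained at k = 1)
  C[1][1] = min over k of (A[1][0] + B[0][1] = 5 + 6 = 11, A[1][1] + B[1][1] = -3 + 2 = -1) = -1 (attained at k = 1)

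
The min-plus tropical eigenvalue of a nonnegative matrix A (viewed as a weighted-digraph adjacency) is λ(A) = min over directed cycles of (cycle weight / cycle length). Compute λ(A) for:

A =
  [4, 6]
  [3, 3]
λ(A) = 3

Enumerate directed cycles and compute their means (weight / length). Sample:
  cycle 0 → 0: weight = 4, length = 1, mean = 4/1 ≈ 4.000
  cycle 1 → 1: weight = 3, length = 1, mean = 3/1 ≈ 3.000
  cycle 0 → 1 → 0: weight = 9, length = 2, mean = 9/2 ≈ 4.500
  cycle 1 → 0 → 1: weight = 9, length = 2, mean = 9/2 ≈ 4.500
Minimum mean = 3.000, attained e.g. along the cycle 1 → 1 with weight 3 and length 1. So λ(A) = 3/1 = 3.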